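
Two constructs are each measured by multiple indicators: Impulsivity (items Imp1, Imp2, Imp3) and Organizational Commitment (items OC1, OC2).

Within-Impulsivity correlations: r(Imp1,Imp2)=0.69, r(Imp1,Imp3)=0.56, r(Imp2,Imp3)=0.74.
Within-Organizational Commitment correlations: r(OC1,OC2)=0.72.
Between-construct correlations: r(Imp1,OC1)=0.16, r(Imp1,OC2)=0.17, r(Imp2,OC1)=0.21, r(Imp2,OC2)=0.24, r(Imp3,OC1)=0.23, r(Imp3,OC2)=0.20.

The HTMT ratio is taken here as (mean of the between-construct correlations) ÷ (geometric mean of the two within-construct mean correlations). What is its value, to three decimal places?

Between-construct mean = 1.21/6 = 0.2017.
Mean within-Imp = 1.99/3 = 0.6633; mean within-OC = 0.72/1 = 0.7200.
Geometric mean = √(0.6633 × 0.7200) = 0.6911.
HTMT = 0.2017 / 0.6911 = 0.292.

0.292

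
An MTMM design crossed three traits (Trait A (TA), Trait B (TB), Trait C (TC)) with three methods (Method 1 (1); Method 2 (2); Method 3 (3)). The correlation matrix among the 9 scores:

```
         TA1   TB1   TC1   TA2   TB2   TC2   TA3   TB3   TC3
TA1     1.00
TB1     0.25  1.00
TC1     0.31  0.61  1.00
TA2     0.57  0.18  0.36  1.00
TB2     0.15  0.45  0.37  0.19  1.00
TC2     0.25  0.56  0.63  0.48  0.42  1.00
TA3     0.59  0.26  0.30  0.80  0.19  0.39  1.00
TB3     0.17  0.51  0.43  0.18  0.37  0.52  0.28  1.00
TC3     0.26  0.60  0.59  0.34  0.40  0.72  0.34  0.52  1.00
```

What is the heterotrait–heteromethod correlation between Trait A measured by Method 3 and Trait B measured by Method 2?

0.19

Different traits and methods: r(TA3, TB2) = 0.19.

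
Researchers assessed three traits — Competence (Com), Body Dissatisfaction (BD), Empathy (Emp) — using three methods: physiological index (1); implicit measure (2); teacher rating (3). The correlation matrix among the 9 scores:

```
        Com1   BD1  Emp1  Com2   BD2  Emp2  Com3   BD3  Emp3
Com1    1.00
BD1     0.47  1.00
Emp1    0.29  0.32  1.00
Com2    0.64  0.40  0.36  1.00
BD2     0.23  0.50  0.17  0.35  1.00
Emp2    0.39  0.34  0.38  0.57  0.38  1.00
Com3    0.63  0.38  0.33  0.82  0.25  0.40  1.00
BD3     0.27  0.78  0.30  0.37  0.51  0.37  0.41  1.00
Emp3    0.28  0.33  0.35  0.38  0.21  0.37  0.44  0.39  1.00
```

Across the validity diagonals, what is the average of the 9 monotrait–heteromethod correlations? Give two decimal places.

0.55

Convergent values: 0.64, 0.63, 0.82, 0.50, 0.78, 0.51, 0.38, 0.35, 0.37; mean = 4.98/9 = 0.55.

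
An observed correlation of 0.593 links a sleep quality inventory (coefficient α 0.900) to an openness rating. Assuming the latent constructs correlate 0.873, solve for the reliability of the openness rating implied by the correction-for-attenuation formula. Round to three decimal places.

r_true = r_obs / √(r_xx · r_yy) ⇒ 0.873 = 0.593 / √(0.900 · r_yy).
√(0.900 · r_yy) = 0.593 / 0.873 = 0.6793; 0.900 · r_yy = 0.4614; r_yy = 0.4614 / 0.900 ≈ 0.513.

0.513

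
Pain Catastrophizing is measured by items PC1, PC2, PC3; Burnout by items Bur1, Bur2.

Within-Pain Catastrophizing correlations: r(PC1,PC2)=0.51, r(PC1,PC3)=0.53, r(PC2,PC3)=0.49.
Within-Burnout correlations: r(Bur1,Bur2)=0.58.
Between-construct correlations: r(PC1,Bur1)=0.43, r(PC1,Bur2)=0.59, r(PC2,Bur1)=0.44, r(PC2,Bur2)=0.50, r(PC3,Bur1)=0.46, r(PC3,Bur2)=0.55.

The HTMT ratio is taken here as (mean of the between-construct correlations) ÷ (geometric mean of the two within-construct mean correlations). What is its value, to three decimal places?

0.910

Mean between = 2.97/6 = 0.4950.
Mean within-PC = 1.53/3 = 0.5100; mean within-Bur = 0.58/1 = 0.5800.
Geometric mean = √(0.5100 × 0.5800) = 0.5439.
HTMT = 0.4950 / 0.5439 = 0.910.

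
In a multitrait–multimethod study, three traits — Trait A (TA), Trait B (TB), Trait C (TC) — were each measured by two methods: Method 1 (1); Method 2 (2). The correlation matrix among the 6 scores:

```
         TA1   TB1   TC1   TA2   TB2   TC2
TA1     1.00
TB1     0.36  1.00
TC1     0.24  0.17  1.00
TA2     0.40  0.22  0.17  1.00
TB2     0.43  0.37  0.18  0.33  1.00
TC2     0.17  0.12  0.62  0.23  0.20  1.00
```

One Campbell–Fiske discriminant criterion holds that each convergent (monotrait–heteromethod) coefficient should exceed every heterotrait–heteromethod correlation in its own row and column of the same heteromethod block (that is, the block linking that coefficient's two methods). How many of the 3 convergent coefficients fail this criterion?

Checking each validity diagonal entry against its comparison values:
TA (methods 1·2): 0.40 vs {0.43, 0.22, 0.17, 0.17} → fail.
TB (methods 1·2): 0.37 vs {0.22, 0.43, 0.12, 0.18} → fail.
TC (methods 1·2): 0.62 vs {0.17, 0.17, 0.18, 0.12} → pass.
2 of 3 fail.

2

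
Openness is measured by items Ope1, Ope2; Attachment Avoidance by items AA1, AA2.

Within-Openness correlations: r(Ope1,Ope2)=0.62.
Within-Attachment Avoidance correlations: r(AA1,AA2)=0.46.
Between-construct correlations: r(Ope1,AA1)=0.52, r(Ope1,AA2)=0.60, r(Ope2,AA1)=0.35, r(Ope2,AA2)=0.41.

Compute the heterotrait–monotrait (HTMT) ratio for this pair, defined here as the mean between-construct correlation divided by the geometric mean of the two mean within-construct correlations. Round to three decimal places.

Mean between = 1.88/4 = 0.4700.
Mean within-Ope = 0.62/1 = 0.6200; mean within-AA = 0.46/1 = 0.4600.
Geometric mean = √(0.6200 × 0.4600) = 0.5340.
HTMT = 0.4700 / 0.5340 = 0.880.

0.880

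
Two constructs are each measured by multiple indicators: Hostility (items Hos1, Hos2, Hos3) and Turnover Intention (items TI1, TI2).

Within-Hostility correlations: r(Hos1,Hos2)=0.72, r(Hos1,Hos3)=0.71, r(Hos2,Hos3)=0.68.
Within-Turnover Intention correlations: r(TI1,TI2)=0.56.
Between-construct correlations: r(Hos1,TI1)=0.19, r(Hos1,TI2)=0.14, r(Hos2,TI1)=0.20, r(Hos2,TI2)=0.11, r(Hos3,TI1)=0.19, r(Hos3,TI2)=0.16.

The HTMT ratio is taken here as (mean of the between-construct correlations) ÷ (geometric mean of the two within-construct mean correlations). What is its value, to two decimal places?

0.26

Mean heterotrait r = 0.99/6 = 0.1650.
Mean within-Hos = 2.11/3 = 0.7033; mean within-TI = 0.56/1 = 0.5600.
Geometric mean = √(0.7033 × 0.5600) = 0.6276.
HTMT = 0.1650 / 0.6276 = 0.26.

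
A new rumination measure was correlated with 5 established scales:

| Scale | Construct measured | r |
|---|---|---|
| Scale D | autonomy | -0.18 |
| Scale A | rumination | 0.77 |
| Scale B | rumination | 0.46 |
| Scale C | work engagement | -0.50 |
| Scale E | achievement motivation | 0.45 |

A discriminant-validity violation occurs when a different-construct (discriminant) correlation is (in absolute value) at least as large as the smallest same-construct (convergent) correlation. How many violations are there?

Convergent (same construct = rumination): Scale A, Scale B.
Smallest convergent = 0.46. Discriminant |r|: 0.18, 0.50, 0.45; count ≥ 0.46 → 1.

1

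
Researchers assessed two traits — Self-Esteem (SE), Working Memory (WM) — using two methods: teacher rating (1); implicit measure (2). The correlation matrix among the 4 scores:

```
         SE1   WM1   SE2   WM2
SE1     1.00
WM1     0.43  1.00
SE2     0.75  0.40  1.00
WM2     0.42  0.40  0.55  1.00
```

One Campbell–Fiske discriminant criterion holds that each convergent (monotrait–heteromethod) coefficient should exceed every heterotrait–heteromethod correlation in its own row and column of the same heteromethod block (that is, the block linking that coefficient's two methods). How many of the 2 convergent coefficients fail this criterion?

Each convergent coefficient versus the relevant comparison correlations:
SE (methods 1·2): 0.75 vs {0.42, 0.40} → pass.
WM (methods 1·2): 0.40 vs {0.40, 0.42} → fail.
1 of 2 fail.

1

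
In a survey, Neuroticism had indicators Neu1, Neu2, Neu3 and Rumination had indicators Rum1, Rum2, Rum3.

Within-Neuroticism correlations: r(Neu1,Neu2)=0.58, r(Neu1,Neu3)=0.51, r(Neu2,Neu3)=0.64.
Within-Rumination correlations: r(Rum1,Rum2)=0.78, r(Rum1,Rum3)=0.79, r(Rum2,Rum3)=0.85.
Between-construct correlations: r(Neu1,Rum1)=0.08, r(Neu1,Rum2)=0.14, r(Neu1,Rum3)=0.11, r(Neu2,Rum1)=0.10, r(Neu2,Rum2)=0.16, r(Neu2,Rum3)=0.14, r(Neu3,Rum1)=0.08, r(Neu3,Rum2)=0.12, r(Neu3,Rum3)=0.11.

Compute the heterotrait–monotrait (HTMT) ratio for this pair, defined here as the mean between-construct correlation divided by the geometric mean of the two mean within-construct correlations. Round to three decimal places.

0.169

Mean between = 1.04/9 = 0.1156.
Mean within-Neu = 1.73/3 = 0.5767; mean within-Rum = 2.42/3 = 0.8067.
Geometric mean = √(0.5767 × 0.8067) = 0.6821.
HTMT = 0.1156 / 0.6821 = 0.169.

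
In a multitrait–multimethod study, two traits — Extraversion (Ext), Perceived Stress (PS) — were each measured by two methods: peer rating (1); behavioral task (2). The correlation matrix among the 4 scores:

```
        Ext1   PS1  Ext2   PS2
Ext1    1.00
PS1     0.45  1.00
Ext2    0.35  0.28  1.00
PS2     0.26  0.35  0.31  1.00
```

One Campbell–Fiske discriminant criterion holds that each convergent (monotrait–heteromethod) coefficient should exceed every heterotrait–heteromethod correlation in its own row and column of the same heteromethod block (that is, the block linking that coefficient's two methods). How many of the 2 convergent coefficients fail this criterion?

0

Convergent coefficients and their comparison sets:
Ext (methods 1·2): 0.35 vs {0.26, 0.28} → pass.
PS (methods 1·2): 0.35 vs {0.28, 0.26} → pass.
0 of 2 fail.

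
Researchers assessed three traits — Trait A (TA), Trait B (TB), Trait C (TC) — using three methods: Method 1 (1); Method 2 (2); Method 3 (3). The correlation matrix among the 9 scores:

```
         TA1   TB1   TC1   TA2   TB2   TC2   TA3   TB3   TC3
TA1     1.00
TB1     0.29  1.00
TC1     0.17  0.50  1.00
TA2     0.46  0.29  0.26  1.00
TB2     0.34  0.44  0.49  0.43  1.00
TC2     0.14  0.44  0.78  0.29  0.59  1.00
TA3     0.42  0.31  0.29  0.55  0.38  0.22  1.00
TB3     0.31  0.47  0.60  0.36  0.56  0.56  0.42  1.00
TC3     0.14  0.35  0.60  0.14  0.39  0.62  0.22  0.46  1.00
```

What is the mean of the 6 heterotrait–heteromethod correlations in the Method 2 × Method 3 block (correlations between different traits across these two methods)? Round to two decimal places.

0.34

HTHM values (method 2 × method 3): 0.36, 0.14, 0.38, 0.39, 0.22, 0.56; mean = 2.05/6 = 0.34.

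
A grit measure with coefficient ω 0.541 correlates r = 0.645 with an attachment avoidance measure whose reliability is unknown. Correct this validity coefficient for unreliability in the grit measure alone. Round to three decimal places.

Single correction: r_c = r_obs / √r_xx = 0.645 / √0.541 = 0.645 / 0.7355 ≈ 0.877.

0.877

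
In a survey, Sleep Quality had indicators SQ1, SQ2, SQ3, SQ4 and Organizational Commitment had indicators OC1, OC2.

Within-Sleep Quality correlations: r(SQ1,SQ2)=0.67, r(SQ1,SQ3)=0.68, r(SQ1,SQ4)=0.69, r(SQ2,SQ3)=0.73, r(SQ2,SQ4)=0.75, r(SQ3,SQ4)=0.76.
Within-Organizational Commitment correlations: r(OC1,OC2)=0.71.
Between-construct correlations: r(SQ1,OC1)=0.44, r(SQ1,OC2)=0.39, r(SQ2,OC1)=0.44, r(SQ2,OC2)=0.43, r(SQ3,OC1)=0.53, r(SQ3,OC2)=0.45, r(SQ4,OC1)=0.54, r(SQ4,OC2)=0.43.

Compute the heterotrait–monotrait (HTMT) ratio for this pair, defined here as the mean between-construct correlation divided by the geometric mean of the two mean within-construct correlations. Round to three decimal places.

Mean heterotrait r = 3.65/8 = 0.4563.
Mean within-SQ = 4.28/6 = 0.7133; mean within-OC = 0.71/1 = 0.7100.
Geometric mean = √(0.7133 × 0.7100) = 0.7116.
HTMT = 0.4563 / 0.7116 = 0.641.

0.641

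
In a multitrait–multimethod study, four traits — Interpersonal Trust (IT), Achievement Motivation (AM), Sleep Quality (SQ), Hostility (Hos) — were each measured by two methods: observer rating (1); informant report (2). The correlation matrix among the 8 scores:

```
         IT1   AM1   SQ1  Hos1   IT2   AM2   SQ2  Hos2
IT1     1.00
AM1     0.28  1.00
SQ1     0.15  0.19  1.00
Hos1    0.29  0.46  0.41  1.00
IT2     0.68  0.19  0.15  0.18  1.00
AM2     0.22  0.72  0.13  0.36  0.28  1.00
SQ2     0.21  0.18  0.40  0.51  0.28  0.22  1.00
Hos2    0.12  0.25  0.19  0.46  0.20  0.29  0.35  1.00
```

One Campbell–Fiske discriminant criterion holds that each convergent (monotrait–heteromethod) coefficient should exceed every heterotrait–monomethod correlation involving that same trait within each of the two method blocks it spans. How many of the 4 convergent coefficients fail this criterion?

Each convergent coefficient versus the relevant comparison correlations:
IT (methods 1·2): 0.68 vs {0.28, 0.28, 0.15, 0.28, 0.29, 0.20} → pass.
AM (methods 1·2): 0.72 vs {0.28, 0.28, 0.19, 0.22, 0.46, 0.29} → pass.
SQ (methods 1·2): 0.40 vs {0.15, 0.28, 0.19, 0.22, 0.41, 0.35} → fail.
Hos (methods 1·2): 0.46 vs {0.29, 0.20, 0.46, 0.29, 0.41, 0.35} → fail.
2 of 4 fail.

2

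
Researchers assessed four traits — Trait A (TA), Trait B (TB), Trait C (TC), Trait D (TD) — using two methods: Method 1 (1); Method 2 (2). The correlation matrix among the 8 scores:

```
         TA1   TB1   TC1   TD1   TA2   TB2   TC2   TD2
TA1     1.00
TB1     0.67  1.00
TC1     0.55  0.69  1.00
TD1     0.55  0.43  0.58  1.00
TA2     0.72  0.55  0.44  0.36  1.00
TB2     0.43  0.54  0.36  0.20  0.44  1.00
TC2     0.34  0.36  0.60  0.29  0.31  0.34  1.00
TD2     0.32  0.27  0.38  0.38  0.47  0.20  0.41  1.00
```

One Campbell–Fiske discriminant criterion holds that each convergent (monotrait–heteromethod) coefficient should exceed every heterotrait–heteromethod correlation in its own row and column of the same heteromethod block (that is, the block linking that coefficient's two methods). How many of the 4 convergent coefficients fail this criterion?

Convergent coefficients and their comparison sets:
TA (methods 1·2): 0.72 vs {0.43, 0.55, 0.34, 0.44, 0.32, 0.36} → pass.
TB (methods 1·2): 0.54 vs {0.55, 0.43, 0.36, 0.36, 0.27, 0.20} → fail.
TC (methods 1·2): 0.60 vs {0.44, 0.34, 0.36, 0.36, 0.38, 0.29} → pass.
TD (methods 1·2): 0.38 vs {0.36, 0.32, 0.20, 0.27, 0.29, 0.38} → fail.
2 of 4 fail.

2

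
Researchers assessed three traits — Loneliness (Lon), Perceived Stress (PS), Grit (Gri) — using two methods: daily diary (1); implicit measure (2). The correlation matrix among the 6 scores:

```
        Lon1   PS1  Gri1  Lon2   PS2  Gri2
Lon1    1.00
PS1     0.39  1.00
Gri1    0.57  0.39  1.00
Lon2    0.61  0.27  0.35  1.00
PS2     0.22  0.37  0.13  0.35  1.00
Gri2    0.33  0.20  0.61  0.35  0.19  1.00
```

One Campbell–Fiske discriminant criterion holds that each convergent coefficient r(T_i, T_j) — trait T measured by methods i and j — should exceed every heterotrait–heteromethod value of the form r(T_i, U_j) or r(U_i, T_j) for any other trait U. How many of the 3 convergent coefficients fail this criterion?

0

Checking each validity diagonal entry against its comparison values:
Lon (methods 1·2): 0.61 vs {0.22, 0.27, 0.33, 0.35} → pass.
PS (methods 1·2): 0.37 vs {0.27, 0.22, 0.20, 0.13} → pass.
Gri (methods 1·2): 0.61 vs {0.35, 0.33, 0.13, 0.20} → pass.
0 of 3 fail.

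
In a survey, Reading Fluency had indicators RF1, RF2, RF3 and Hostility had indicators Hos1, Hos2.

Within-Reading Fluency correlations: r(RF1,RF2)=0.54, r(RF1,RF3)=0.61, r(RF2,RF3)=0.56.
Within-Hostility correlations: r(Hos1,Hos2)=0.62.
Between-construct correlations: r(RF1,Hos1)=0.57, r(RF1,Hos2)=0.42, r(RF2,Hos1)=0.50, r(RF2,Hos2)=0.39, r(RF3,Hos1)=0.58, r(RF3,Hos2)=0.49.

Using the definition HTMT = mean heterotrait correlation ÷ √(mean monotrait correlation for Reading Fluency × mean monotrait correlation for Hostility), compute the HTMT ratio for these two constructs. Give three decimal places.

0.827

Between-construct mean = 2.95/6 = 0.4917.
Mean within-RF = 1.71/3 = 0.5700; mean within-Hos = 0.62/1 = 0.6200.
Geometric mean = √(0.5700 × 0.6200) = 0.5945.
HTMT = 0.4917 / 0.5945 = 0.827.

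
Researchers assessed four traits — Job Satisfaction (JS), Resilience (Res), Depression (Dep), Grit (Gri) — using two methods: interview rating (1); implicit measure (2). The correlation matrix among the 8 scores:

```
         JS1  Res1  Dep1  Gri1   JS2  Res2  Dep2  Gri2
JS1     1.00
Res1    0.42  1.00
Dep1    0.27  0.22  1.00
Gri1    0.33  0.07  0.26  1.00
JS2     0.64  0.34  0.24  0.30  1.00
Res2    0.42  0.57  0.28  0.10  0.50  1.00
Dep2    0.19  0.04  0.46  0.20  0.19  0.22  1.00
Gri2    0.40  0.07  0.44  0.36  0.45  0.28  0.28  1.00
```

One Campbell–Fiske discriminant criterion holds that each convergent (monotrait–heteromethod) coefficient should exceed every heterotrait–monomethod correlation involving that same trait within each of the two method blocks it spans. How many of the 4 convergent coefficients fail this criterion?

1

Checking each validity diagonal entry against its comparison values:
JS (methods 1·2): 0.64 vs {0.42, 0.50, 0.27, 0.19, 0.33, 0.45} → pass.
Res (methods 1·2): 0.57 vs {0.42, 0.50, 0.22, 0.22, 0.07, 0.28} → pass.
Dep (methods 1·2): 0.46 vs {0.27, 0.19, 0.22, 0.22, 0.26, 0.28} → pass.
Gri (methods 1·2): 0.36 vs {0.33, 0.45, 0.07, 0.28, 0.26, 0.28} → fail.
1 of 4 fail.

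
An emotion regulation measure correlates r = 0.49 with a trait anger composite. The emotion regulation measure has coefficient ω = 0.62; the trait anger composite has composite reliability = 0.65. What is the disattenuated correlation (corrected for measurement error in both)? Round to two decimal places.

0.77

r_true = r_obs / √(r_xx · r_yy) = 0.49 / √(0.62 × 0.65) = 0.49 / √0.4030 = 0.49 / 0.6348 ≈ 0.77.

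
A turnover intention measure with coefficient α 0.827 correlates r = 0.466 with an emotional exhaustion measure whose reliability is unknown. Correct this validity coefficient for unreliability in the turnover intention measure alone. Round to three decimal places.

0.512

Single correction: r_c = r_obs / √r_xx = 0.466 / √0.827 = 0.466 / 0.9094 ≈ 0.512.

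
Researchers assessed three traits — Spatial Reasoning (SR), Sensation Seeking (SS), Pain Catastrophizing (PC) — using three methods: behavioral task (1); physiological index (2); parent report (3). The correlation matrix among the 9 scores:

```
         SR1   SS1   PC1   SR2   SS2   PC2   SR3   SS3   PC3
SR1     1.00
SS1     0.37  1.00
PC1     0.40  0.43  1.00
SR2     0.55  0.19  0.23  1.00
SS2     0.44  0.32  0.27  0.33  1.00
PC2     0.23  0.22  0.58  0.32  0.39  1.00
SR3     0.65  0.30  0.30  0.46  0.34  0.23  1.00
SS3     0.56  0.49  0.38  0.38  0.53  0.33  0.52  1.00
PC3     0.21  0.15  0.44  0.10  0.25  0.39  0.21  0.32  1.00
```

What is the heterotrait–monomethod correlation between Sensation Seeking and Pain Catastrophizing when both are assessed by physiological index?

Different traits, same method: r(SS2, PC2) = 0.39.

0.39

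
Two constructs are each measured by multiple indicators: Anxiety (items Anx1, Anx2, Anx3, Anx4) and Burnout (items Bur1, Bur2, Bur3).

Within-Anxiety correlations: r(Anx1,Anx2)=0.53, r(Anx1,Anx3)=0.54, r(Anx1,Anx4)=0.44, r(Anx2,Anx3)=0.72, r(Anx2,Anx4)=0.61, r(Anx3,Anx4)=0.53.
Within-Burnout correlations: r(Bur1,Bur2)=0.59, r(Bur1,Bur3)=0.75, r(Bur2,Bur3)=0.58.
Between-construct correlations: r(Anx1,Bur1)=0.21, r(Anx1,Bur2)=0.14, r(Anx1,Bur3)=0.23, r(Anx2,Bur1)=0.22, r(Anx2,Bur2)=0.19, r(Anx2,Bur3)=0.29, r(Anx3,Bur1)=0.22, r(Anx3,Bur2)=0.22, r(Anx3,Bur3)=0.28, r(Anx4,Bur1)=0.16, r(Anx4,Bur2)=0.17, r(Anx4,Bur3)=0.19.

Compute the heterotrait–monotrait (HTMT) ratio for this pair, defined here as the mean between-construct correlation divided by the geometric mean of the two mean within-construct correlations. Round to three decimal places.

Mean between = 2.52/12 = 0.2100.
Mean within-Anx = 3.37/6 = 0.5617; mean within-Bur = 1.92/3 = 0.6400.
Geometric mean = √(0.5617 × 0.6400) = 0.5996.
HTMT = 0.2100 / 0.5996 = 0.350.

0.350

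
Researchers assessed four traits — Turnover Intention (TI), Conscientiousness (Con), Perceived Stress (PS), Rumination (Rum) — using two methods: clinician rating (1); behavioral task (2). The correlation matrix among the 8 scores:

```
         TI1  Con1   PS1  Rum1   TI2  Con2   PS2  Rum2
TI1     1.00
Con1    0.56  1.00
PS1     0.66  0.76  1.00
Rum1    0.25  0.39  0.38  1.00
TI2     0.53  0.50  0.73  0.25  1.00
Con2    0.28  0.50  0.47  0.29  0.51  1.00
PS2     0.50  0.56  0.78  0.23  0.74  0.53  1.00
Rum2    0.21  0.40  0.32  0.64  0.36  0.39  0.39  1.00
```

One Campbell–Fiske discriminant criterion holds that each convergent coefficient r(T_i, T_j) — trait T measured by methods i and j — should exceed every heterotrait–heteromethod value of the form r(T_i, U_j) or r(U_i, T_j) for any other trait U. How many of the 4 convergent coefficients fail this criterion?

2

Checking each validity diagonal entry against its comparison values:
TI (methods 1·2): 0.53 vs {0.28, 0.50, 0.50, 0.73, 0.21, 0.25} → fail.
Con (methods 1·2): 0.50 vs {0.50, 0.28, 0.56, 0.47, 0.40, 0.29} → fail.
PS (methods 1·2): 0.78 vs {0.73, 0.50, 0.47, 0.56, 0.32, 0.23} → pass.
Rum (methods 1·2): 0.64 vs {0.25, 0.21, 0.29, 0.40, 0.23, 0.32} → pass.
2 of 4 fail.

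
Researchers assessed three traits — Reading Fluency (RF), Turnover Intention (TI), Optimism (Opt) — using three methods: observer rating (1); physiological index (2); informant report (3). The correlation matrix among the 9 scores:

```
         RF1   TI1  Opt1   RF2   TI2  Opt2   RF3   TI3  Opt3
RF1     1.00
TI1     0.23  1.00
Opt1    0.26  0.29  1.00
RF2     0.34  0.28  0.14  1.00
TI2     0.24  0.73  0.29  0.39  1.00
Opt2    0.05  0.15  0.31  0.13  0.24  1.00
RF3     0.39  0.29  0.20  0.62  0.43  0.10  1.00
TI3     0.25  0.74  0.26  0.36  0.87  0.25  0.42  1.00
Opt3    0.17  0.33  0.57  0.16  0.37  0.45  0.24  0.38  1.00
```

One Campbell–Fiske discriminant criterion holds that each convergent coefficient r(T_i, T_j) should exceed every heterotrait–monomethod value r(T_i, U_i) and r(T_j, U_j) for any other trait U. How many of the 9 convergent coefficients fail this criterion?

2

Each convergent coefficient versus the relevant comparison correlations:
RF (methods 1·2): 0.34 vs {0.23, 0.39, 0.26, 0.13} → fail.
RF (methods 1·3): 0.39 vs {0.23, 0.42, 0.26, 0.24} → fail.
RF (methods 2·3): 0.62 vs {0.39, 0.42, 0.13, 0.24} → pass.
TI (methods 1·2): 0.73 vs {0.23, 0.39, 0.29, 0.24} → pass.
TI (methods 1·3): 0.74 vs {0.23, 0.42, 0.29, 0.38} → pass.
TI (methods 2·3): 0.87 vs {0.39, 0.42, 0.24, 0.38} → pass.
Opt (methods 1·2): 0.31 vs {0.26, 0.13, 0.29, 0.24} → pass.
Opt (methods 1·3): 0.57 vs {0.26, 0.24, 0.29, 0.38} → pass.
Opt (methods 2·3): 0.45 vs {0.13, 0.24, 0.24, 0.38} → pass.
2 of 9 fail.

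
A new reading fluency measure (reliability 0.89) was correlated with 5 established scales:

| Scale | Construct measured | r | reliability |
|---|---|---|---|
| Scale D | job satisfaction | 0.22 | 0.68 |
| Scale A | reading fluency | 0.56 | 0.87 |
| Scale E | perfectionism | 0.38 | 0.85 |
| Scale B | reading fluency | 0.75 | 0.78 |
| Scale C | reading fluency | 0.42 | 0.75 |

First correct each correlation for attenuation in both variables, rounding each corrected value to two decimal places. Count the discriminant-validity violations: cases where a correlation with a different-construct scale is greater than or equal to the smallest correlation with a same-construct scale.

Disattenuated r (r / √(r_scale · r_new)):
  Scale D (disc): 0.22 / √(0.68·0.89) = 0.28
  Scale A (conv): 0.56 / √(0.87·0.89) = 0.64
  Scale E (disc): 0.38 / √(0.85·0.89) = 0.44
  Scale B (conv): 0.75 / √(0.78·0.89) = 0.90
  Scale C (conv): 0.42 / √(0.75·0.89) = 0.51
Smallest convergent = 0.51. Discriminant values: 0.28, 0.44; count ≥ 0.51 → 0.

0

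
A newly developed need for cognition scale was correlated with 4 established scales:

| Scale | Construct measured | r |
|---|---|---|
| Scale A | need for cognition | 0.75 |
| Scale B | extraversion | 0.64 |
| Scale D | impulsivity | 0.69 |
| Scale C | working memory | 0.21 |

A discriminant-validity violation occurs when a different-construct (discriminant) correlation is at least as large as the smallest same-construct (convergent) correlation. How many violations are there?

Convergent (same construct = need for cognition): Scale A.
Smallest convergent = 0.75. Discriminant values: 0.64, 0.69, 0.21; count ≥ 0.75 → 0.

0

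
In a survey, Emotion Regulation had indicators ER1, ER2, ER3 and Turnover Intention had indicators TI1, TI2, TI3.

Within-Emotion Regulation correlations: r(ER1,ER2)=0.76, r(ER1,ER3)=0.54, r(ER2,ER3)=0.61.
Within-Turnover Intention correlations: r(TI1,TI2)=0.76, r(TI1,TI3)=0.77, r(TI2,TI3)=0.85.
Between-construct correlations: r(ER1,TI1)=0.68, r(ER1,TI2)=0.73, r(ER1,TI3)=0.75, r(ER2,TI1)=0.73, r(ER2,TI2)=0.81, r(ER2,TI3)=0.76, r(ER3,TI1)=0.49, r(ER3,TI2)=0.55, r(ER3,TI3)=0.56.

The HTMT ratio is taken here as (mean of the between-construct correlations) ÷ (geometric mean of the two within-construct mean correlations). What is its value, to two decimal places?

Between-construct mean = 6.06/9 = 0.6733.
Mean within-ER = 1.91/3 = 0.6367; mean within-TI = 2.38/3 = 0.7933.
Geometric mean = √(0.6367 × 0.7933) = 0.7107.
HTMT = 0.6733 / 0.7107 = 0.95.

0.95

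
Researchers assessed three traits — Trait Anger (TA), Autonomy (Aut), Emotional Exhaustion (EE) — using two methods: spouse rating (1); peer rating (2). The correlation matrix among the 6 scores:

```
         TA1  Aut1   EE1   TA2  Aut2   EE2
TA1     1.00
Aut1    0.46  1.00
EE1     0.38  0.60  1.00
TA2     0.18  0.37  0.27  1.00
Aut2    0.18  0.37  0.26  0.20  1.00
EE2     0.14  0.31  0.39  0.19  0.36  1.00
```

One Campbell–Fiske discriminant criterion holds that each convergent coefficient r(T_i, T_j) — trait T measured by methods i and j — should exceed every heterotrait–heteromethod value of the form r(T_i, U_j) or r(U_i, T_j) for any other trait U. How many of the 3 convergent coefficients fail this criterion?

Each convergent coefficient versus the relevant comparison correlations:
TA (methods 1·2): 0.18 vs {0.18, 0.37, 0.14, 0.27} → fail.
Aut (methods 1·2): 0.37 vs {0.37, 0.18, 0.31, 0.26} → fail.
EE (methods 1·2): 0.39 vs {0.27, 0.14, 0.26, 0.31} → pass.
2 of 3 fail.

2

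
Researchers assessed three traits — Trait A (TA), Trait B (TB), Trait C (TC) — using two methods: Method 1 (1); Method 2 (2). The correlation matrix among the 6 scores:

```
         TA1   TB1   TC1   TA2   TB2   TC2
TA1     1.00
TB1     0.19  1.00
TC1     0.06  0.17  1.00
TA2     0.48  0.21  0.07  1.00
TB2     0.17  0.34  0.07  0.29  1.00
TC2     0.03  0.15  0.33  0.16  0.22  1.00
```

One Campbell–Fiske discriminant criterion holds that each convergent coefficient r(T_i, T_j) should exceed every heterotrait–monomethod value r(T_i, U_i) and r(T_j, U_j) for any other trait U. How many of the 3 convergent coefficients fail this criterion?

Each convergent coefficient versus the relevant comparison correlations:
TA (methods 1·2): 0.48 vs {0.19, 0.29, 0.06, 0.16} → pass.
TB (methods 1·2): 0.34 vs {0.19, 0.29, 0.17, 0.22} → pass.
TC (methods 1·2): 0.33 vs {0.06, 0.16, 0.17, 0.22} → pass.
0 of 3 fail.

0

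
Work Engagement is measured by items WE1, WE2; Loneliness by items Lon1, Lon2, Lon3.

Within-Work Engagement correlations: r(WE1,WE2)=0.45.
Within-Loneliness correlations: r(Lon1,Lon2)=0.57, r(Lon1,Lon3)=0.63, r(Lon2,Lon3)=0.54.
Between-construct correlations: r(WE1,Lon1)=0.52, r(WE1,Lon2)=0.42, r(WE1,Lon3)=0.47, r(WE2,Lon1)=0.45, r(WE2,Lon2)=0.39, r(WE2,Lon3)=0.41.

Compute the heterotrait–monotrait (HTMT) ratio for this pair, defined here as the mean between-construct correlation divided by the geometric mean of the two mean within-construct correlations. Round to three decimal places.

Mean between = 2.66/6 = 0.4433.
Mean within-WE = 0.45/1 = 0.4500; mean within-Lon = 1.74/3 = 0.5800.
Geometric mean = √(0.4500 × 0.5800) = 0.5109.
HTMT = 0.4433 / 0.5109 = 0.868.

0.868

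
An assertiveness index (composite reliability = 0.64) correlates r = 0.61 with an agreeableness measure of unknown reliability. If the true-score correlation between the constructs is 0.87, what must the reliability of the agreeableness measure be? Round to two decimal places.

0.77

r_true = r_obs / √(r_xx · r_yy) ⇒ 0.87 = 0.61 / √(0.64 · r_yy).
√(0.64 · r_yy) = 0.61 / 0.87 = 0.7011; 0.64 · r_yy = 0.4915; r_yy = 0.4915 / 0.64 ≈ 0.77.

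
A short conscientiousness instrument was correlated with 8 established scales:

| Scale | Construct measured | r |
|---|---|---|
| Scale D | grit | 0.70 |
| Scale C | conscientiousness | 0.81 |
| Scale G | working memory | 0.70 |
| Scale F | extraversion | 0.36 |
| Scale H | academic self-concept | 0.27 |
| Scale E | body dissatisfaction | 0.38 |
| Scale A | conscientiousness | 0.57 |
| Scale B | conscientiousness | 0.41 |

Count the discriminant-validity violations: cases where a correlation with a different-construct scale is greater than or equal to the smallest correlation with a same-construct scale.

Convergent (same construct = conscientiousness): Scale C, Scale A, Scale B.
Smallest convergent = 0.41. Discriminant values: 0.70, 0.70, 0.36, 0.27, 0.38; count ≥ 0.41 → 2.

2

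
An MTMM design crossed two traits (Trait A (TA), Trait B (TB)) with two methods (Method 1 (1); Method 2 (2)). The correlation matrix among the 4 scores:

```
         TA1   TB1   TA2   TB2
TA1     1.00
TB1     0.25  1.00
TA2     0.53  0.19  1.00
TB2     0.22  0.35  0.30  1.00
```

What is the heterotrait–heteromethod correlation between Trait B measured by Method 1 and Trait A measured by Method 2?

0.19

Different traits and methods: r(TB1, TA2) = 0.19.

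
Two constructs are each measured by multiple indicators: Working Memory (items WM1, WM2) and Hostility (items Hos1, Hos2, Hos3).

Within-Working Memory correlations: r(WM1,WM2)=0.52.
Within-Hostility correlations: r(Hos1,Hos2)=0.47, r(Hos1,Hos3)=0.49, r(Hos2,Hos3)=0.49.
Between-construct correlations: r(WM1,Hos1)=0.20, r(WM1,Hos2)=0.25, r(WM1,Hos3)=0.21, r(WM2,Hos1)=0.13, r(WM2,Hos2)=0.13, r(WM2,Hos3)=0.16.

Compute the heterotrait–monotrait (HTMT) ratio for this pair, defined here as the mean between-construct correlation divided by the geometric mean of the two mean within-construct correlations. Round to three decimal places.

Between-construct mean = 1.08/6 = 0.1800.
Mean within-WM = 0.52/1 = 0.5200; mean within-Hos = 1.45/3 = 0.4833.
Geometric mean = √(0.5200 × 0.4833) = 0.5013.
HTMT = 0.1800 / 0.5013 = 0.359.

0.359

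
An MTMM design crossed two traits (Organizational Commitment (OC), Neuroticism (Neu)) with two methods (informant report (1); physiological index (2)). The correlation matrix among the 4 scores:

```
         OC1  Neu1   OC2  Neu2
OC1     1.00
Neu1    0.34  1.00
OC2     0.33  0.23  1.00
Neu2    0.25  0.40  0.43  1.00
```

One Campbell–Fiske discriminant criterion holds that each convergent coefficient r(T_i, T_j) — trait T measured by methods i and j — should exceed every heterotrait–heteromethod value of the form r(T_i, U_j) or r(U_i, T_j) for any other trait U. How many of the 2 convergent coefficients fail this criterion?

Checking each validity diagonal entry against its comparison values:
OC (methods 1·2): 0.33 vs {0.25, 0.23} → pass.
Neu (methods 1·2): 0.40 vs {0.23, 0.25} → pass.
0 of 2 fail.

0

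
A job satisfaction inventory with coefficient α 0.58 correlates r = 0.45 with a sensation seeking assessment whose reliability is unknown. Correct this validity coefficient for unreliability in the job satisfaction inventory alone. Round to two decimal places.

Single correction: r_c = r_obs / √r_xx = 0.45 / √0.58 = 0.45 / 0.7616 ≈ 0.59.

0.59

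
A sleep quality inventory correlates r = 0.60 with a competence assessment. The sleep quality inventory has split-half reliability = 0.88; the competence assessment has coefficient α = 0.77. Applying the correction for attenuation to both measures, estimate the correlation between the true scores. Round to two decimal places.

0.73

r_true = r_obs / √(r_xx · r_yy) = 0.60 / √(0.88 × 0.77) = 0.60 / √0.6776 = 0.60 / 0.8232 ≈ 0.73.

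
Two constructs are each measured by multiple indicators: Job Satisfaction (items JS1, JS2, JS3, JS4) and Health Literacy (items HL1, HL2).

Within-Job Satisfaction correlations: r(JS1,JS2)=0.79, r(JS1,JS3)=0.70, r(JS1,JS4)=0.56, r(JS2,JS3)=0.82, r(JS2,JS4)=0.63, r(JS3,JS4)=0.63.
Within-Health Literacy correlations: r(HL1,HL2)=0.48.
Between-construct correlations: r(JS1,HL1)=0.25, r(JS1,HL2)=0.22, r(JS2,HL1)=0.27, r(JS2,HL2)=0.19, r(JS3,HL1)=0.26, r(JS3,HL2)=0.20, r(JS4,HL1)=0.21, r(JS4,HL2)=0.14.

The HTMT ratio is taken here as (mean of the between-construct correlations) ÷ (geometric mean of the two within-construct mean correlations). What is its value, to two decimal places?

Mean between = 1.74/8 = 0.2175.
Mean within-JS = 4.13/6 = 0.6883; mean within-HL = 0.48/1 = 0.4800.
Geometric mean = √(0.6883 × 0.4800) = 0.5748.
HTMT = 0.2175 / 0.5748 = 0.38.

0.38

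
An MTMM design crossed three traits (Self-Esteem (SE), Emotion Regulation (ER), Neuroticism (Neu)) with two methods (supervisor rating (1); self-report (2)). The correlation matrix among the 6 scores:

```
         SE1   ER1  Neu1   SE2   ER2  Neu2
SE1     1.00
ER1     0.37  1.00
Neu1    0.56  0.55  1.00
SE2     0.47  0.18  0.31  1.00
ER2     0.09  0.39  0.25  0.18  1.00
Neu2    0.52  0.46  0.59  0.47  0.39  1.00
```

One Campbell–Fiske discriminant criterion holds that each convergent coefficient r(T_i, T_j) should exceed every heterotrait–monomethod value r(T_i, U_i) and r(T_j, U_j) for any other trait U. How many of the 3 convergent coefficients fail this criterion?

Convergent coefficients and their comparison sets:
SE (methods 1·2): 0.47 vs {0.37, 0.18, 0.56, 0.47} → fail.
ER (methods 1·2): 0.39 vs {0.37, 0.18, 0.55, 0.39} → fail.
Neu (methods 1·2): 0.59 vs {0.56, 0.47, 0.55, 0.39} → pass.
2 of 3 fail.

2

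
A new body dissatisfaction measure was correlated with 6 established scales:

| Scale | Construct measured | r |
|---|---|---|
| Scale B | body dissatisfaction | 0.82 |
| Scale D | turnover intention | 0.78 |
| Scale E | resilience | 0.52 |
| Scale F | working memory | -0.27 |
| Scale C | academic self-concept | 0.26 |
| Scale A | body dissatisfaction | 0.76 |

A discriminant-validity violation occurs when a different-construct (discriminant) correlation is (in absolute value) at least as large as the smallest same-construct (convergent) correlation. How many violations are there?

Convergent (same construct = body dissatisfaction): Scale B, Scale A.
Smallest convergent = 0.76. Discriminant |r|: 0.78, 0.52, 0.27, 0.26; count ≥ 0.76 → 1.

1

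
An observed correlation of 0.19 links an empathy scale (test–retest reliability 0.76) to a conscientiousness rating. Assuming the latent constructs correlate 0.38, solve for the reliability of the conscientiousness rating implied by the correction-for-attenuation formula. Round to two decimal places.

0.33

r_true = r_obs / √(r_xx · r_yy) ⇒ 0.38 = 0.19 / √(0.76 · r_yy).
√(0.76 · r_yy) = 0.19 / 0.38 = 0.5000; 0.76 · r_yy = 0.2500; r_yy = 0.2500 / 0.76 ≈ 0.33.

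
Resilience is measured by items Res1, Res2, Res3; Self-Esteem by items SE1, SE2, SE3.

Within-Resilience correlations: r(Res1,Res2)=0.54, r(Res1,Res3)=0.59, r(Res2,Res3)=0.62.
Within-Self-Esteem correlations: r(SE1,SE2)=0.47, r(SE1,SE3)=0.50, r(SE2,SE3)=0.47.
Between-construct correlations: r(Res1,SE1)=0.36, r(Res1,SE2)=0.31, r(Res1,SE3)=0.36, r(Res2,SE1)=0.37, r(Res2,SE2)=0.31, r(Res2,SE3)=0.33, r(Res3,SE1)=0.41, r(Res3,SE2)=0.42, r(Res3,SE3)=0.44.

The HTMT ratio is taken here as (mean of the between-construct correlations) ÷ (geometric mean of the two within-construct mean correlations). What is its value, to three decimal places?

0.695

Mean heterotrait r = 3.31/9 = 0.3678.
Mean within-Res = 1.75/3 = 0.5833; mean within-SE = 1.44/3 = 0.4800.
Geometric mean = √(0.5833 × 0.4800) = 0.5291.
HTMT = 0.3678 / 0.5291 = 0.695.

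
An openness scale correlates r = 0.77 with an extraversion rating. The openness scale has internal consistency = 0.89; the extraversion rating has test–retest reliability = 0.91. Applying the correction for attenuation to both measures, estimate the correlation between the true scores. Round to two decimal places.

r_true = r_obs / √(r_xx · r_yy) = 0.77 / √(0.89 × 0.91) = 0.77 / √0.8099 = 0.77 / 0.8999 ≈ 0.86.

0.86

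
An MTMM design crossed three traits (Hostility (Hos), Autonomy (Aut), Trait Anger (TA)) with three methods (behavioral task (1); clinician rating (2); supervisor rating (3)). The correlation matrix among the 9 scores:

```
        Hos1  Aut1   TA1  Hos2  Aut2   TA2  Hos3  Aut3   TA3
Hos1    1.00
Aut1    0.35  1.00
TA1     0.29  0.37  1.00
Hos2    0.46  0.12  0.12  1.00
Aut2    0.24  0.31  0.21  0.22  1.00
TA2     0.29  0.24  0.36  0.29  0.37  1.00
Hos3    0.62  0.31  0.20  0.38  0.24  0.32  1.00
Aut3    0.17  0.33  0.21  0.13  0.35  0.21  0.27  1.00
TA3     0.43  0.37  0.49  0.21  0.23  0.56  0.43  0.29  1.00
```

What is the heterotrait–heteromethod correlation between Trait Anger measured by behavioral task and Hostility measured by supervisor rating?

0.20

Different traits and methods: r(TA1, Hos3) = 0.20.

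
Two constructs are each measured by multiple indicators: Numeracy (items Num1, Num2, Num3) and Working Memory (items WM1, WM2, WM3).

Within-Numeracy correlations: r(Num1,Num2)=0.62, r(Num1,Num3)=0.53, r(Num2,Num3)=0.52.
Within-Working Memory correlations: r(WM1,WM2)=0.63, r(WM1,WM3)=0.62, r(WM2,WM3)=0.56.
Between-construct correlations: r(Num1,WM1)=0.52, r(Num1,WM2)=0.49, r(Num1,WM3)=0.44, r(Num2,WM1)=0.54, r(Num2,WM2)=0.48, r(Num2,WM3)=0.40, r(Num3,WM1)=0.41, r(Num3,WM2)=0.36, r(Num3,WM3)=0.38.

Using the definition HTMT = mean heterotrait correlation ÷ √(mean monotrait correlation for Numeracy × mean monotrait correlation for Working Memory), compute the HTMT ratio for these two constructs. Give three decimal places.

Mean heterotrait r = 4.02/9 = 0.4467.
Mean within-Num = 1.67/3 = 0.5567; mean within-WM = 1.81/3 = 0.6033.
Geometric mean = √(0.5567 × 0.6033) = 0.5795.
HTMT = 0.4467 / 0.5795 = 0.771.

0.771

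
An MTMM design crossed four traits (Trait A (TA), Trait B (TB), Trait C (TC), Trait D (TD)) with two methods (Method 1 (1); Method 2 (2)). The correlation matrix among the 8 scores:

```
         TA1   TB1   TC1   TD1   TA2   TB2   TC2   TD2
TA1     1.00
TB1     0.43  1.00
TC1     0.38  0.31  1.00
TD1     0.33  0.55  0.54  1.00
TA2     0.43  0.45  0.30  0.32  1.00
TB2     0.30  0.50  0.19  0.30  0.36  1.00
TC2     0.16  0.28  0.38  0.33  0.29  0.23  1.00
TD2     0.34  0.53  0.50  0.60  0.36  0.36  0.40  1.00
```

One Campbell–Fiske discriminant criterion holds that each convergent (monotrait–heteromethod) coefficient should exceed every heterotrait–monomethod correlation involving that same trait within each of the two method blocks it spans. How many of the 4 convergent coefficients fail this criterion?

Each convergent coefficient versus the relevant comparison correlations:
TA (methods 1·2): 0.43 vs {0.43, 0.36, 0.38, 0.29, 0.33, 0.36} → fail.
TB (methods 1·2): 0.50 vs {0.43, 0.36, 0.31, 0.23, 0.55, 0.36} → fail.
TC (methods 1·2): 0.38 vs {0.38, 0.29, 0.31, 0.23, 0.54, 0.40} → fail.
TD (methods 1·2): 0.60 vs {0.33, 0.36, 0.55, 0.36, 0.54, 0.40} → pass.
3 of 4 fail.

3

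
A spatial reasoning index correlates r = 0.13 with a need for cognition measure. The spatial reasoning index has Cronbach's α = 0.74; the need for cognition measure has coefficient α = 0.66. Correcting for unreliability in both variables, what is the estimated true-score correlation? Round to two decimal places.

0.19

r_true = r_obs / √(r_xx · r_yy) = 0.13 / √(0.74 × 0.66) = 0.13 / √0.4884 = 0.13 / 0.6989 ≈ 0.19.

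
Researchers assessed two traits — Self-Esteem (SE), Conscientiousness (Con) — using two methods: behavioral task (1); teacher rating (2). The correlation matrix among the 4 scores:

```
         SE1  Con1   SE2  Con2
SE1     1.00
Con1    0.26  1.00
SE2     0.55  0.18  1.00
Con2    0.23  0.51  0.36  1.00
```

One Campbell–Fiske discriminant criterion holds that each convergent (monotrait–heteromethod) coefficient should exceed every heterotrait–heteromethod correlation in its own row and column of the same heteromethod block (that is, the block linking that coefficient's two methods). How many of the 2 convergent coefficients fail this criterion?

Checking each validity diagonal entry against its comparison values:
SE (methods 1·2): 0.55 vs {0.23, 0.18} → pass.
Con (methods 1·2): 0.51 vs {0.18, 0.23} → pass.
0 of 2 fail.

0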